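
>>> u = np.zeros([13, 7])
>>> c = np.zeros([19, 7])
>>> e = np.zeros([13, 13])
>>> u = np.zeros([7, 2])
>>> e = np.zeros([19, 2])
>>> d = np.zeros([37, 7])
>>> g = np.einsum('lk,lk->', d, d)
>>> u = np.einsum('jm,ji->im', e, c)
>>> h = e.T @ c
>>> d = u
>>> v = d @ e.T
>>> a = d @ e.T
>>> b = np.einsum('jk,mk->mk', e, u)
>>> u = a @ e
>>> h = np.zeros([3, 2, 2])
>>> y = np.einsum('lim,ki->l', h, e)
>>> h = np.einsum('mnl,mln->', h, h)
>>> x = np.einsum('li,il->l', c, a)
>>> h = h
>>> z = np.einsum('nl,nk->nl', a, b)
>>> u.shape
(7, 2)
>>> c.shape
(19, 7)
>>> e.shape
(19, 2)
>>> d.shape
(7, 2)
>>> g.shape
()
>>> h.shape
()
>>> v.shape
(7, 19)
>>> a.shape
(7, 19)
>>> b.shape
(7, 2)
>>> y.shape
(3,)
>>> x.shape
(19,)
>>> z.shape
(7, 19)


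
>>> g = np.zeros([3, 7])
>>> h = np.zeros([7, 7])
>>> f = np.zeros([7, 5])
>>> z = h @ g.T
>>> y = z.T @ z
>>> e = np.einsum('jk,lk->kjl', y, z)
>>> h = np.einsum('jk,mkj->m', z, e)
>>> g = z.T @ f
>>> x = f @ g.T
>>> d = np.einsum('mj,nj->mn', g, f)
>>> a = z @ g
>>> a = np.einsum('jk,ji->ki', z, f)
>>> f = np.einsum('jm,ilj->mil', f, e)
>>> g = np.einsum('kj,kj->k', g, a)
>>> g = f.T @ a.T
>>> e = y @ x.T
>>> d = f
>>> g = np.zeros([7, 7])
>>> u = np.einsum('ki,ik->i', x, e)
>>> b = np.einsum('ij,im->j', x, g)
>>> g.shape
(7, 7)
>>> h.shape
(3,)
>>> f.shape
(5, 3, 3)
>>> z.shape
(7, 3)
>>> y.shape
(3, 3)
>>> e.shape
(3, 7)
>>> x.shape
(7, 3)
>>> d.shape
(5, 3, 3)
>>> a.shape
(3, 5)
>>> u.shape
(3,)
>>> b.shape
(3,)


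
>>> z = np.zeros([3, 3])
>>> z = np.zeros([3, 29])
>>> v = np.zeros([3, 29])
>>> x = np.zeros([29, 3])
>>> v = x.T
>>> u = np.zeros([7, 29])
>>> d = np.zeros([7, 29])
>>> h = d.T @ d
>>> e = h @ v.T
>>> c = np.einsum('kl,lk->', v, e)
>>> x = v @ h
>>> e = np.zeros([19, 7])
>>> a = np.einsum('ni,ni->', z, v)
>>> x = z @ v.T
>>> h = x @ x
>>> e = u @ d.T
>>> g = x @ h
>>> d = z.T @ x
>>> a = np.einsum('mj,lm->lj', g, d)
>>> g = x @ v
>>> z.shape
(3, 29)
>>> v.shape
(3, 29)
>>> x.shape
(3, 3)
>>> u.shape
(7, 29)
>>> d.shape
(29, 3)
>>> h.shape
(3, 3)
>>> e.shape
(7, 7)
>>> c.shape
()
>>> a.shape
(29, 3)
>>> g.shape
(3, 29)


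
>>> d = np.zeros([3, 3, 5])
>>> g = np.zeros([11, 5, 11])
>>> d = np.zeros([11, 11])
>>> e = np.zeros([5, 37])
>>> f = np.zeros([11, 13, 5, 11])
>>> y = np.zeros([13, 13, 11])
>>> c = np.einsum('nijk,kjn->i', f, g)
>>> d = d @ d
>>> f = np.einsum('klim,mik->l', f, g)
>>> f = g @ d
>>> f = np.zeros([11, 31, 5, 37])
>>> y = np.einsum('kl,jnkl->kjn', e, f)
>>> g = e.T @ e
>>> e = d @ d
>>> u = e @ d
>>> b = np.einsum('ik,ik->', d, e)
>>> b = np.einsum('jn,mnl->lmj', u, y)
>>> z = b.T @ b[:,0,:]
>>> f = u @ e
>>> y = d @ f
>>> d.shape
(11, 11)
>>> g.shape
(37, 37)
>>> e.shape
(11, 11)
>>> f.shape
(11, 11)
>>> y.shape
(11, 11)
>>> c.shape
(13,)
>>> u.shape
(11, 11)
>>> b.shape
(31, 5, 11)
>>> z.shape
(11, 5, 11)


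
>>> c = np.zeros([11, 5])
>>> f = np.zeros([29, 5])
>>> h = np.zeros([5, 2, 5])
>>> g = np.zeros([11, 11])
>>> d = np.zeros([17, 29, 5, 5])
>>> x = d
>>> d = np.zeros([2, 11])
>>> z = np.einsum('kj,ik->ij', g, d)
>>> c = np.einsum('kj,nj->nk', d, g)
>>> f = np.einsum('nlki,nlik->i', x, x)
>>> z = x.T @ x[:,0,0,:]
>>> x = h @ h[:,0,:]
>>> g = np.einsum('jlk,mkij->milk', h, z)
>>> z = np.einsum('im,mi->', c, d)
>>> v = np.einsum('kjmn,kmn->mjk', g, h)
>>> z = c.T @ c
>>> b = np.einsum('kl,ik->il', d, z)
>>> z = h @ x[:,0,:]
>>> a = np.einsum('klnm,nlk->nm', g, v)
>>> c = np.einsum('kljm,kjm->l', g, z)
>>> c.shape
(29,)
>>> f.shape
(5,)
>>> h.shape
(5, 2, 5)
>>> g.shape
(5, 29, 2, 5)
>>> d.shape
(2, 11)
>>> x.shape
(5, 2, 5)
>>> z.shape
(5, 2, 5)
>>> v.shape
(2, 29, 5)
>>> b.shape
(2, 11)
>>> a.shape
(2, 5)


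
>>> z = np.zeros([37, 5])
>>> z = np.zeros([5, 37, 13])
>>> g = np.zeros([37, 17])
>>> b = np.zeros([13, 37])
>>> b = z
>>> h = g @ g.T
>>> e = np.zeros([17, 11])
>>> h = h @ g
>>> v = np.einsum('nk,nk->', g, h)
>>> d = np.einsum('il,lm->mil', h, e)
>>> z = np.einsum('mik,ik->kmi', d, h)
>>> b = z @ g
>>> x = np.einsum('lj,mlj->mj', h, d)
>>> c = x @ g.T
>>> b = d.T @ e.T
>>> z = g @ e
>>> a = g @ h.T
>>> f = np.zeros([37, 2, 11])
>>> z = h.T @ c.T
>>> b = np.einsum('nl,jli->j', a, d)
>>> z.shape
(17, 11)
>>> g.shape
(37, 17)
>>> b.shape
(11,)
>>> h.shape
(37, 17)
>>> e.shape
(17, 11)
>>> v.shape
()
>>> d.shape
(11, 37, 17)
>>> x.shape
(11, 17)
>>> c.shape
(11, 37)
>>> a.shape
(37, 37)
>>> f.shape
(37, 2, 11)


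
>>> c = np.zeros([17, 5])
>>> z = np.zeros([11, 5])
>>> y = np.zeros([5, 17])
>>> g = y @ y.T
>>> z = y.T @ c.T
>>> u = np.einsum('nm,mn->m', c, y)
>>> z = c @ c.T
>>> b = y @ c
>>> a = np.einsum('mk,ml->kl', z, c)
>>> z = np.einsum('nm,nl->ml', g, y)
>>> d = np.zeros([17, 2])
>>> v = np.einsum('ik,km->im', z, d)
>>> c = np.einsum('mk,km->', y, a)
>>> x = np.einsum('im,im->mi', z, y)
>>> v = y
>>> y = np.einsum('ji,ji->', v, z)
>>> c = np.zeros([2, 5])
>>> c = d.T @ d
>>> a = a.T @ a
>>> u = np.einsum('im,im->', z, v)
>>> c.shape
(2, 2)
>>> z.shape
(5, 17)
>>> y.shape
()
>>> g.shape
(5, 5)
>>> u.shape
()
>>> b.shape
(5, 5)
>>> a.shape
(5, 5)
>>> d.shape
(17, 2)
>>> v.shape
(5, 17)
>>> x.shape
(17, 5)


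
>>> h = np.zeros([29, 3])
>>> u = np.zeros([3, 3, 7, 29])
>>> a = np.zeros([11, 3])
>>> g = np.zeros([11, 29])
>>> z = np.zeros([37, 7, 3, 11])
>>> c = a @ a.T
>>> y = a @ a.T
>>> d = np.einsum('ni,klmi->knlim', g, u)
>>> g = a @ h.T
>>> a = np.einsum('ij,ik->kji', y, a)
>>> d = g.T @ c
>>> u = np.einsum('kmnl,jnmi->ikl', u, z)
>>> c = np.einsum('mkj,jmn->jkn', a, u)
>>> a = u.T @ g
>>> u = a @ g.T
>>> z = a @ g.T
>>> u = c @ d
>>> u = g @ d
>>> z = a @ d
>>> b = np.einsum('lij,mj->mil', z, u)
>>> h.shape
(29, 3)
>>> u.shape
(11, 11)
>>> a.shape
(29, 3, 29)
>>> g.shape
(11, 29)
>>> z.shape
(29, 3, 11)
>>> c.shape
(11, 11, 29)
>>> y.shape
(11, 11)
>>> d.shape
(29, 11)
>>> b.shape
(11, 3, 29)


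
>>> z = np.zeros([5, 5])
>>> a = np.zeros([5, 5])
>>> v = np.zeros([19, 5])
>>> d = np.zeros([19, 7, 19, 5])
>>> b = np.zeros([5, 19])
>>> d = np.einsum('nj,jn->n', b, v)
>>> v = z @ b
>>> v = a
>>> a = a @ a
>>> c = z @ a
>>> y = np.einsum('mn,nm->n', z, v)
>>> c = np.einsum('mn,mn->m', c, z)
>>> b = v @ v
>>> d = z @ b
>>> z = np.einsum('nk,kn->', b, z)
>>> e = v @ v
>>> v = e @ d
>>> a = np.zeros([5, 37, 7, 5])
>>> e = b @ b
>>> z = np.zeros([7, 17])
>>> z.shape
(7, 17)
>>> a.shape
(5, 37, 7, 5)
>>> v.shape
(5, 5)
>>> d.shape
(5, 5)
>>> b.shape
(5, 5)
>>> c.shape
(5,)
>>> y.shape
(5,)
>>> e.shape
(5, 5)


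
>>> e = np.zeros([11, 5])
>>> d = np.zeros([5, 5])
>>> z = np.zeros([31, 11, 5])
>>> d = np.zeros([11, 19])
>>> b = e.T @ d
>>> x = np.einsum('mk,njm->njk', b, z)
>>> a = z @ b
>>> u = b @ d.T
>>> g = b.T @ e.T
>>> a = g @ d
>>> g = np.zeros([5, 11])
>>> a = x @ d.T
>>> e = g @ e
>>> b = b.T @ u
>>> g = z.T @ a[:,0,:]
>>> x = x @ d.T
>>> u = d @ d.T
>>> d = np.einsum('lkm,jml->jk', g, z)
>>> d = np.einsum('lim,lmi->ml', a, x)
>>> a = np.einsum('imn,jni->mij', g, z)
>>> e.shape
(5, 5)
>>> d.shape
(11, 31)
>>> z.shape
(31, 11, 5)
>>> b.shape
(19, 11)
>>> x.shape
(31, 11, 11)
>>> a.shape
(11, 5, 31)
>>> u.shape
(11, 11)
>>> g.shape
(5, 11, 11)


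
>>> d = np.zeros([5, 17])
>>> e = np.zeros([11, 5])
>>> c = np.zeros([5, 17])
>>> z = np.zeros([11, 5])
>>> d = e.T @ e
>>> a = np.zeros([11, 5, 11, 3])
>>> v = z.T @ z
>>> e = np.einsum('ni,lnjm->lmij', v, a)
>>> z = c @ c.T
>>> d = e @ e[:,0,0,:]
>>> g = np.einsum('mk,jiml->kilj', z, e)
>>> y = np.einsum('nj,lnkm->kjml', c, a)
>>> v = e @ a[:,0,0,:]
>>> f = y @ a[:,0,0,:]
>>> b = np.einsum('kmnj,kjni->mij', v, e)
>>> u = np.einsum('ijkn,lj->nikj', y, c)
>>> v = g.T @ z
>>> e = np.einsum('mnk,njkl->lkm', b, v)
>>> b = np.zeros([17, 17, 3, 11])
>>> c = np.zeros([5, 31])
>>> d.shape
(11, 3, 5, 11)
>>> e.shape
(5, 3, 3)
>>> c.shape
(5, 31)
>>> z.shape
(5, 5)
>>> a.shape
(11, 5, 11, 3)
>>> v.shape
(11, 11, 3, 5)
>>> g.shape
(5, 3, 11, 11)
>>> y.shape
(11, 17, 3, 11)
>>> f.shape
(11, 17, 3, 3)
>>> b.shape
(17, 17, 3, 11)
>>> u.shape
(11, 11, 3, 17)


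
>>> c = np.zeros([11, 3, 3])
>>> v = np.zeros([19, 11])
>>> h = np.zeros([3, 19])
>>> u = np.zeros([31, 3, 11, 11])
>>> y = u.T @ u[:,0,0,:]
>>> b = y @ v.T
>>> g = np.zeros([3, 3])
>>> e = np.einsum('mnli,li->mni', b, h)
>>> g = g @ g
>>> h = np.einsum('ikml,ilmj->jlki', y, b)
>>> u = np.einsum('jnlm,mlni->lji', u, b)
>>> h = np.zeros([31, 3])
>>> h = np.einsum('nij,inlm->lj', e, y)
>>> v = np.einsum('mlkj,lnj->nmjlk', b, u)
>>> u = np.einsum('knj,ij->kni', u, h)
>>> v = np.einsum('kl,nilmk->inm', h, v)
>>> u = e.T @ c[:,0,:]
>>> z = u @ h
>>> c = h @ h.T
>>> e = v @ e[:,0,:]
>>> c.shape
(3, 3)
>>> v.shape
(11, 31, 11)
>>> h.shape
(3, 19)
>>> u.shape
(19, 11, 3)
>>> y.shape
(11, 11, 3, 11)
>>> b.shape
(11, 11, 3, 19)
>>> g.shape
(3, 3)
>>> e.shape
(11, 31, 19)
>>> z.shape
(19, 11, 19)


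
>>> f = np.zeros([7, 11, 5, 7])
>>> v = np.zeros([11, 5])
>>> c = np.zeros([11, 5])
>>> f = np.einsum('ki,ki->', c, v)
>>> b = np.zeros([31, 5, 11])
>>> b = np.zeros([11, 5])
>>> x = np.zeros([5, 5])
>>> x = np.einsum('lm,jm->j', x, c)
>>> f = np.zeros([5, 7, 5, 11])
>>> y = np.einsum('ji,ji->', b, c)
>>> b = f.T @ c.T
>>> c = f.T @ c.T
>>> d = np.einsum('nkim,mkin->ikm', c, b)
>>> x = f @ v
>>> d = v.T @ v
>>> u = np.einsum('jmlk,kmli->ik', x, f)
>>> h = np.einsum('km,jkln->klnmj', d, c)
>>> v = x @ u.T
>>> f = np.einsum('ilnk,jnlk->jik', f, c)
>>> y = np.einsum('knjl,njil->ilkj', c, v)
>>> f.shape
(11, 5, 11)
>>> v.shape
(5, 7, 5, 11)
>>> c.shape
(11, 5, 7, 11)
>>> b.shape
(11, 5, 7, 11)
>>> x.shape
(5, 7, 5, 5)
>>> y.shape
(5, 11, 11, 7)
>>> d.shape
(5, 5)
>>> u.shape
(11, 5)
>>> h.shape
(5, 7, 11, 5, 11)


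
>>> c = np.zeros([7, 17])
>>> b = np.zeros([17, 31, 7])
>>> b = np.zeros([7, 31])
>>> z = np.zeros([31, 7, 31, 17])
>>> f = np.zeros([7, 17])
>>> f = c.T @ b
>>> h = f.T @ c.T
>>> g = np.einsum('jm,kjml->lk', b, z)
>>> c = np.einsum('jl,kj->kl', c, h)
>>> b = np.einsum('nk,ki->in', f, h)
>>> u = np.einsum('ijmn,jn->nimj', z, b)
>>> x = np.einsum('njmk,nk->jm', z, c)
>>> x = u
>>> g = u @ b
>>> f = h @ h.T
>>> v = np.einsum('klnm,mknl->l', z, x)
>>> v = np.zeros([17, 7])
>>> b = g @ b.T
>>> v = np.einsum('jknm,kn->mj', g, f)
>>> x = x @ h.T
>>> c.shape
(31, 17)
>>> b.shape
(17, 31, 31, 7)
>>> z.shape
(31, 7, 31, 17)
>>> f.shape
(31, 31)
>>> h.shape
(31, 7)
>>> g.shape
(17, 31, 31, 17)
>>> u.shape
(17, 31, 31, 7)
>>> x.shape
(17, 31, 31, 31)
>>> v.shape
(17, 17)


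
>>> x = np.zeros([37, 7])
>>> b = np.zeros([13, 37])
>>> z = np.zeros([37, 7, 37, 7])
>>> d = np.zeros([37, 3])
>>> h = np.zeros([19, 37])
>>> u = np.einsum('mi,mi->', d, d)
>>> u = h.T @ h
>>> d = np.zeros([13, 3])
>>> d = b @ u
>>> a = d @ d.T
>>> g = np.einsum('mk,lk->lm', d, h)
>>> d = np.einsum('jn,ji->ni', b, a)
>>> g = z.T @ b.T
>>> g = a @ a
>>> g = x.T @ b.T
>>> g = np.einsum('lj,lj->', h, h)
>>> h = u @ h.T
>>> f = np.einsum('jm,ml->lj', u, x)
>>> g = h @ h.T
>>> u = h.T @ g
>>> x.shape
(37, 7)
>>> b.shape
(13, 37)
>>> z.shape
(37, 7, 37, 7)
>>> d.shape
(37, 13)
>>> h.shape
(37, 19)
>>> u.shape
(19, 37)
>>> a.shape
(13, 13)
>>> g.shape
(37, 37)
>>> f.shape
(7, 37)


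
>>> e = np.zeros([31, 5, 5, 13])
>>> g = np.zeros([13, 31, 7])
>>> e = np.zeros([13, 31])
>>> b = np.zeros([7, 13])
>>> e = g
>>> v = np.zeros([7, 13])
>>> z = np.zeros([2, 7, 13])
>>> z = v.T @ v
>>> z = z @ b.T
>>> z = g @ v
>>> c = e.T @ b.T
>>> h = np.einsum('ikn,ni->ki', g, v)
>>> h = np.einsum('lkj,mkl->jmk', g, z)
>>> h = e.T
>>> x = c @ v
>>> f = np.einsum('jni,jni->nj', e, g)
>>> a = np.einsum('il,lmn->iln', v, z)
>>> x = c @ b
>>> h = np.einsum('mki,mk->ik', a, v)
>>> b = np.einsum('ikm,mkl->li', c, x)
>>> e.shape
(13, 31, 7)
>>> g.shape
(13, 31, 7)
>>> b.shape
(13, 7)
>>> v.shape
(7, 13)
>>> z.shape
(13, 31, 13)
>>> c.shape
(7, 31, 7)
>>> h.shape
(13, 13)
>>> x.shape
(7, 31, 13)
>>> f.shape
(31, 13)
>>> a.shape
(7, 13, 13)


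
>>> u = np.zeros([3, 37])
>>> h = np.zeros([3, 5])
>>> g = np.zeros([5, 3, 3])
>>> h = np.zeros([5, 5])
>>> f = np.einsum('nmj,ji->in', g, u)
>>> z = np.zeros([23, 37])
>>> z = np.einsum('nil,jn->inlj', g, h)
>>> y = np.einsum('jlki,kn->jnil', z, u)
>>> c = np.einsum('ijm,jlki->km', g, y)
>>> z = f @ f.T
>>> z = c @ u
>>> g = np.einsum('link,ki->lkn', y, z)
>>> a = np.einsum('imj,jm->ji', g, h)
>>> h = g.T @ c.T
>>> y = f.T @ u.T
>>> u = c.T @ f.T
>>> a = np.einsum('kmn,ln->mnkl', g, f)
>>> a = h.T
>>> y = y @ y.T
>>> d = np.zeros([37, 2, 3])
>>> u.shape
(3, 37)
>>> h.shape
(5, 5, 5)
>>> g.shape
(3, 5, 5)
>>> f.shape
(37, 5)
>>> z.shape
(5, 37)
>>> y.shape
(5, 5)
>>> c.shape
(5, 3)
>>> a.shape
(5, 5, 5)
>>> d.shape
(37, 2, 3)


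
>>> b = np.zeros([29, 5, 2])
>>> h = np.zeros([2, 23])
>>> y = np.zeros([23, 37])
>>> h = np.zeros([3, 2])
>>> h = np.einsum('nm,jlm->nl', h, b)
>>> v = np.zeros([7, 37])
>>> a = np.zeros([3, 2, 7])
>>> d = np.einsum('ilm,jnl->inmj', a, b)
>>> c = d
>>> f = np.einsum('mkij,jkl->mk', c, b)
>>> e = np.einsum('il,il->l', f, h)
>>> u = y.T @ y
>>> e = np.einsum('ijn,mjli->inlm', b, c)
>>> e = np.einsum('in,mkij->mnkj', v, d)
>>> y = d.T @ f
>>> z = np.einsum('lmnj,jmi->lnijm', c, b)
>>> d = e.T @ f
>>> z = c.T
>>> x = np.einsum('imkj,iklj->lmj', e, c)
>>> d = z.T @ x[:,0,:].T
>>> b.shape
(29, 5, 2)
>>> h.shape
(3, 5)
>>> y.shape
(29, 7, 5, 5)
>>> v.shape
(7, 37)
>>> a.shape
(3, 2, 7)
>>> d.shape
(3, 5, 7, 7)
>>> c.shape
(3, 5, 7, 29)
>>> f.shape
(3, 5)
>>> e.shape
(3, 37, 5, 29)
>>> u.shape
(37, 37)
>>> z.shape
(29, 7, 5, 3)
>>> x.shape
(7, 37, 29)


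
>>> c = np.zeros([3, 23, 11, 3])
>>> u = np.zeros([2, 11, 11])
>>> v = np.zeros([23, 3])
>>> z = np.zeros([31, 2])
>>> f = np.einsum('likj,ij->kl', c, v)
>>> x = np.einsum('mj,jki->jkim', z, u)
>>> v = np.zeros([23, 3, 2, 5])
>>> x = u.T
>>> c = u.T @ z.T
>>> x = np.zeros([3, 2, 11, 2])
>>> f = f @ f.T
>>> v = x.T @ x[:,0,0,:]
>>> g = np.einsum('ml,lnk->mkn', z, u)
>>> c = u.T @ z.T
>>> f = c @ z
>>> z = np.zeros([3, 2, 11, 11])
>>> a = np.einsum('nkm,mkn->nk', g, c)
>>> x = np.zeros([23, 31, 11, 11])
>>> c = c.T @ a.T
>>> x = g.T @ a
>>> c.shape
(31, 11, 31)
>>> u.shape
(2, 11, 11)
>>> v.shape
(2, 11, 2, 2)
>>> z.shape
(3, 2, 11, 11)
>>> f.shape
(11, 11, 2)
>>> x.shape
(11, 11, 11)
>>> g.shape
(31, 11, 11)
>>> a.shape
(31, 11)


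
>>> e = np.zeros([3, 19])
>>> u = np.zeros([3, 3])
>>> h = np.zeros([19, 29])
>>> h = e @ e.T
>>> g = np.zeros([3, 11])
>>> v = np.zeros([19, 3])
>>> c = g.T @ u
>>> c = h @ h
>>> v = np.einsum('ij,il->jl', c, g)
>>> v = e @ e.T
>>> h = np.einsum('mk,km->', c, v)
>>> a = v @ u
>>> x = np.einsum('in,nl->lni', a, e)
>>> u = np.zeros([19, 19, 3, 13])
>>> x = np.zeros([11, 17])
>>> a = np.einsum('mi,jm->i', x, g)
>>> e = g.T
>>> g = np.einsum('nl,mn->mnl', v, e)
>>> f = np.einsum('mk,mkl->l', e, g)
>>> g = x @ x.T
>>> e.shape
(11, 3)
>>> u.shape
(19, 19, 3, 13)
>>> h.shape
()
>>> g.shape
(11, 11)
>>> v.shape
(3, 3)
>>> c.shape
(3, 3)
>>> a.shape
(17,)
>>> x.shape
(11, 17)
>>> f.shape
(3,)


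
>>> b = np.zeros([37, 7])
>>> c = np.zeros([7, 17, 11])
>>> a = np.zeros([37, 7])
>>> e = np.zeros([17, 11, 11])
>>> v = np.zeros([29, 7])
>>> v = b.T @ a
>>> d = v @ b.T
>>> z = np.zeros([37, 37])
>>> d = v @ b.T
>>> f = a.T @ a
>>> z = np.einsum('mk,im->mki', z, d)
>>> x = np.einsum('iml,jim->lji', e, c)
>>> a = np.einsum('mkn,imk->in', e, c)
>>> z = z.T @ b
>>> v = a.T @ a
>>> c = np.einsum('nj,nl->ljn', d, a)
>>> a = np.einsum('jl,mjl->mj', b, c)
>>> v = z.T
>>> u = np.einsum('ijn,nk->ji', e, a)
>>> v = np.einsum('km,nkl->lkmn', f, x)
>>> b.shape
(37, 7)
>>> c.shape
(11, 37, 7)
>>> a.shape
(11, 37)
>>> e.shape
(17, 11, 11)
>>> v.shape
(17, 7, 7, 11)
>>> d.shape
(7, 37)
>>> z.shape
(7, 37, 7)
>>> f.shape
(7, 7)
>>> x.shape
(11, 7, 17)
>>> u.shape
(11, 17)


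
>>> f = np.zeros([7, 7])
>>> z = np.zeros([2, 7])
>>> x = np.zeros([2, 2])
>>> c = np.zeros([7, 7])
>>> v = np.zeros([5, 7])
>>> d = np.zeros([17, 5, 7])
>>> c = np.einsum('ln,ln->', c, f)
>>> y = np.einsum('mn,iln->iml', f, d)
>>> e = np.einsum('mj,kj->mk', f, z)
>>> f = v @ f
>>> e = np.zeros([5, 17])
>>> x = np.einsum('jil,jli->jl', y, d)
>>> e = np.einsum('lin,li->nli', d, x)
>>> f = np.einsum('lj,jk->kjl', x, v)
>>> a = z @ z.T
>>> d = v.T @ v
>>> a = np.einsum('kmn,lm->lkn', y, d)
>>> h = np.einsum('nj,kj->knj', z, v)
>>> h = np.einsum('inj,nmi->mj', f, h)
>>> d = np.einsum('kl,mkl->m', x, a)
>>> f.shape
(7, 5, 17)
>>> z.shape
(2, 7)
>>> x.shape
(17, 5)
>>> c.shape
()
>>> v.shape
(5, 7)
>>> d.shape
(7,)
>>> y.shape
(17, 7, 5)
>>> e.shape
(7, 17, 5)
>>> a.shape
(7, 17, 5)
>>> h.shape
(2, 17)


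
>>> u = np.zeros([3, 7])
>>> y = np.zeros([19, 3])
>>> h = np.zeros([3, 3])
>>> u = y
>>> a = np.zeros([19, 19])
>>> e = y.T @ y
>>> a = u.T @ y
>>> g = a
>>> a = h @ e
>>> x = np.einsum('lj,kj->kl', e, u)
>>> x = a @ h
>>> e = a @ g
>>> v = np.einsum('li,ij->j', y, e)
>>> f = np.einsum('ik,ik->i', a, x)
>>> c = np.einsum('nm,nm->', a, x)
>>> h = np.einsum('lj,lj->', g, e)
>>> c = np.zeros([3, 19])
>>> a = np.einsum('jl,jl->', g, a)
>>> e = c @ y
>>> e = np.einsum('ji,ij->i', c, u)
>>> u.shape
(19, 3)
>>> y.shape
(19, 3)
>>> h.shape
()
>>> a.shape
()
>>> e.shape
(19,)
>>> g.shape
(3, 3)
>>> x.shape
(3, 3)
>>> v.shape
(3,)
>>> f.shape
(3,)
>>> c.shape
(3, 19)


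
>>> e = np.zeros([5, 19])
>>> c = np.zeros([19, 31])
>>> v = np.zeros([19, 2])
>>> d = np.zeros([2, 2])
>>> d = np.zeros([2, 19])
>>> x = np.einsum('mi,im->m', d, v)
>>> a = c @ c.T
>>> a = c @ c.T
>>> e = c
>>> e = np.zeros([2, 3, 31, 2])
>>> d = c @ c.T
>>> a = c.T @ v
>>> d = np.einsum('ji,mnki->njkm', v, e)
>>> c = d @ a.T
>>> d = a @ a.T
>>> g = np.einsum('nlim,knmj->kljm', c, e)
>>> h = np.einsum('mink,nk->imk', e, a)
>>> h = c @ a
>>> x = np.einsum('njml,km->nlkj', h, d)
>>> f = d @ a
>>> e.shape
(2, 3, 31, 2)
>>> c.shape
(3, 19, 31, 31)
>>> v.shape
(19, 2)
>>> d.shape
(31, 31)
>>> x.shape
(3, 2, 31, 19)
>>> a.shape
(31, 2)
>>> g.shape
(2, 19, 2, 31)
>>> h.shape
(3, 19, 31, 2)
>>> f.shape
(31, 2)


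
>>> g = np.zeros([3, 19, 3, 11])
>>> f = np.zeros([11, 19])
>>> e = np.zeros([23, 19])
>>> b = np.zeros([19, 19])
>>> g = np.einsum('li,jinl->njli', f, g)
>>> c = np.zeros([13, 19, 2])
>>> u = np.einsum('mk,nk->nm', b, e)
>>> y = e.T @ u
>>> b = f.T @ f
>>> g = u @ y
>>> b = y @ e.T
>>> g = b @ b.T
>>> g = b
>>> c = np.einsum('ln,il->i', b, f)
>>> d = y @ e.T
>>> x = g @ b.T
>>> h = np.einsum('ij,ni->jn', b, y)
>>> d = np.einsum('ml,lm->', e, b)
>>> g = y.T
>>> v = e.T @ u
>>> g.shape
(19, 19)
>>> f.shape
(11, 19)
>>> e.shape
(23, 19)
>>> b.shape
(19, 23)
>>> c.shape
(11,)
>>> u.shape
(23, 19)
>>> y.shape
(19, 19)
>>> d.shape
()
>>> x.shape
(19, 19)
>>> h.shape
(23, 19)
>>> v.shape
(19, 19)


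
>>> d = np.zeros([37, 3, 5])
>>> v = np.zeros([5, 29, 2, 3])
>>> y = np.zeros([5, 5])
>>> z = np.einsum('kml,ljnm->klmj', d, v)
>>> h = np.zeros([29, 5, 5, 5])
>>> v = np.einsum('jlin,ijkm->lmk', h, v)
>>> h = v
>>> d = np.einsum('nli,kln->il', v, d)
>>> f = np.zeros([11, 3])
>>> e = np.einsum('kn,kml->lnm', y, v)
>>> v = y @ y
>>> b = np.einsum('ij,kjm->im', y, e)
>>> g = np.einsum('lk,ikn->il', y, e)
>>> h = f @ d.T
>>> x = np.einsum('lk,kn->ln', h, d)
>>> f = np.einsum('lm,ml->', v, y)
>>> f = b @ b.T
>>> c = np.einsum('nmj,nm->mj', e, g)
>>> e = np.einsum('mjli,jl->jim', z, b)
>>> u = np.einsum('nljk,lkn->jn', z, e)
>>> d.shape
(2, 3)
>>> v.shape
(5, 5)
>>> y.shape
(5, 5)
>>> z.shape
(37, 5, 3, 29)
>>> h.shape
(11, 2)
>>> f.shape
(5, 5)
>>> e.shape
(5, 29, 37)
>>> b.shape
(5, 3)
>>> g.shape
(2, 5)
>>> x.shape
(11, 3)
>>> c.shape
(5, 3)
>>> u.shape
(3, 37)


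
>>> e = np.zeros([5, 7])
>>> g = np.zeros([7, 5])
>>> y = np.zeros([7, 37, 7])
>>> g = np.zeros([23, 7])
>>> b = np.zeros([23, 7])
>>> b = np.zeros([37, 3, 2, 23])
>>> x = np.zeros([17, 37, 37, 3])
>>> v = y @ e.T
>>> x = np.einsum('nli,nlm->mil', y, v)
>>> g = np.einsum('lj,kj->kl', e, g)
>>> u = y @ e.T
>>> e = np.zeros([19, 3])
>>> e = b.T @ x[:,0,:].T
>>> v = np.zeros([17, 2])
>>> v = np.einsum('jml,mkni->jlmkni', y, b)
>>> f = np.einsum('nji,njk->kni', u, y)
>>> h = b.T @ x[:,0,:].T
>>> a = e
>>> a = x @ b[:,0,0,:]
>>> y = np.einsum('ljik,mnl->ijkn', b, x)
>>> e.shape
(23, 2, 3, 5)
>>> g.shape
(23, 5)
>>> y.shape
(2, 3, 23, 7)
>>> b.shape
(37, 3, 2, 23)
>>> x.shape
(5, 7, 37)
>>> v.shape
(7, 7, 37, 3, 2, 23)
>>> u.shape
(7, 37, 5)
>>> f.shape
(7, 7, 5)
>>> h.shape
(23, 2, 3, 5)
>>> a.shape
(5, 7, 23)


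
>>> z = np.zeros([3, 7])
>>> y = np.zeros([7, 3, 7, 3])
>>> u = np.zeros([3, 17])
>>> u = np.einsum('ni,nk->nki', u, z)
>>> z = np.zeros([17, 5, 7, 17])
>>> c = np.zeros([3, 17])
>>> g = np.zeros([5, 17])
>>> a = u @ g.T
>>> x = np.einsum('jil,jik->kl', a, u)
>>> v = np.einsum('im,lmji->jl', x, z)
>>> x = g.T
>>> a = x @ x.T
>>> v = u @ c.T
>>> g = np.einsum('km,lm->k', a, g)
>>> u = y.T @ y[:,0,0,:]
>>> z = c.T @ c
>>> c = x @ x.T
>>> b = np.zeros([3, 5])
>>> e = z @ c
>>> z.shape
(17, 17)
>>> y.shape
(7, 3, 7, 3)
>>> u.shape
(3, 7, 3, 3)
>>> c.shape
(17, 17)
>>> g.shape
(17,)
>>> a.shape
(17, 17)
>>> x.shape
(17, 5)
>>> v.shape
(3, 7, 3)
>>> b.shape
(3, 5)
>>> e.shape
(17, 17)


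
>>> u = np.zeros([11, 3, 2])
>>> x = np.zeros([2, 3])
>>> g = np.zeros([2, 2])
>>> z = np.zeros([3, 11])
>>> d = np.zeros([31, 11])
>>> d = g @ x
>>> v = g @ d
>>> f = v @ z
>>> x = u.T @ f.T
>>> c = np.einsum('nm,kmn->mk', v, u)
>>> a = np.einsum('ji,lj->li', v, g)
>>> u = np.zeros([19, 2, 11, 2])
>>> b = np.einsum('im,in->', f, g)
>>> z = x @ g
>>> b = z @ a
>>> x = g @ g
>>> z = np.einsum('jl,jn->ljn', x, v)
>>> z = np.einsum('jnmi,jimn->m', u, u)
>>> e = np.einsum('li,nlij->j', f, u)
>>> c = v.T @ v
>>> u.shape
(19, 2, 11, 2)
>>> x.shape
(2, 2)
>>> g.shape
(2, 2)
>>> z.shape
(11,)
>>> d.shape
(2, 3)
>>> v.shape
(2, 3)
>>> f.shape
(2, 11)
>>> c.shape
(3, 3)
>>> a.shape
(2, 3)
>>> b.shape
(2, 3, 3)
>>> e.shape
(2,)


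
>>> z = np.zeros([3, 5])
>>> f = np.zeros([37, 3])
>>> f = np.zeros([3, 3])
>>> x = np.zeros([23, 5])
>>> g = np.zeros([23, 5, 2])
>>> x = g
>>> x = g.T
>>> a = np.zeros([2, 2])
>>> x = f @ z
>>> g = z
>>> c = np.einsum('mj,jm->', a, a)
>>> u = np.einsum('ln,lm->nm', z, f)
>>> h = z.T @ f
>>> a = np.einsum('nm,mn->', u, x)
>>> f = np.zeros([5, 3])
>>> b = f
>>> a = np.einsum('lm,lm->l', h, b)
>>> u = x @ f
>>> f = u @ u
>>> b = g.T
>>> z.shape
(3, 5)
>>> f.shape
(3, 3)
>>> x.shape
(3, 5)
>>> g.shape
(3, 5)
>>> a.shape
(5,)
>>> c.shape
()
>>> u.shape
(3, 3)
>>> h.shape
(5, 3)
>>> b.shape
(5, 3)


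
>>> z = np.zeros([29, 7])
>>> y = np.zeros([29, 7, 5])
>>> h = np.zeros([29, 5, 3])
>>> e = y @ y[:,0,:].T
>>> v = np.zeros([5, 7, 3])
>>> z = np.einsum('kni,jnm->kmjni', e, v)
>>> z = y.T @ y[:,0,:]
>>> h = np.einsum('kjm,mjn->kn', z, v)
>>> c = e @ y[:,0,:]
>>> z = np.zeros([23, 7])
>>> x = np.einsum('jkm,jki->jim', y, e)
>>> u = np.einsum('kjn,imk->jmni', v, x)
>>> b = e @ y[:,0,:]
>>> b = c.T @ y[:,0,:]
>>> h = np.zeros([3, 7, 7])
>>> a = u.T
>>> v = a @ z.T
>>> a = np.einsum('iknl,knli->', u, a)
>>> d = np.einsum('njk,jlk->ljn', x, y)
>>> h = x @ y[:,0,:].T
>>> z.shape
(23, 7)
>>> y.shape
(29, 7, 5)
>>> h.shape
(29, 29, 29)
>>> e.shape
(29, 7, 29)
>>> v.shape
(29, 3, 29, 23)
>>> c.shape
(29, 7, 5)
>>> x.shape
(29, 29, 5)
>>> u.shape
(7, 29, 3, 29)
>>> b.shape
(5, 7, 5)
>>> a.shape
()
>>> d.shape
(7, 29, 29)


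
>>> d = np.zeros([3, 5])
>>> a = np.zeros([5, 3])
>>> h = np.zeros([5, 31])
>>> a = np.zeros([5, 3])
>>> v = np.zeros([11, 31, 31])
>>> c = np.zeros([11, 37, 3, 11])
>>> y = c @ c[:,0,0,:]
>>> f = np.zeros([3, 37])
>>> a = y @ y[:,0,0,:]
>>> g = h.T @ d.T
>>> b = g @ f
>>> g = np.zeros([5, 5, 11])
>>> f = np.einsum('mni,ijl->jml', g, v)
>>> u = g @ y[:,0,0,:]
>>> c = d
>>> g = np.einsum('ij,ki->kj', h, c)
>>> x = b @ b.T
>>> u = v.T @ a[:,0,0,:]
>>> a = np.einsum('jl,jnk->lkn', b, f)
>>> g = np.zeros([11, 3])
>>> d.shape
(3, 5)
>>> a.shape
(37, 31, 5)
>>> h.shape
(5, 31)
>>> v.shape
(11, 31, 31)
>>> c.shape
(3, 5)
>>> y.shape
(11, 37, 3, 11)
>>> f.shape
(31, 5, 31)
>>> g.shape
(11, 3)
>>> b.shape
(31, 37)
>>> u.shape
(31, 31, 11)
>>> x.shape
(31, 31)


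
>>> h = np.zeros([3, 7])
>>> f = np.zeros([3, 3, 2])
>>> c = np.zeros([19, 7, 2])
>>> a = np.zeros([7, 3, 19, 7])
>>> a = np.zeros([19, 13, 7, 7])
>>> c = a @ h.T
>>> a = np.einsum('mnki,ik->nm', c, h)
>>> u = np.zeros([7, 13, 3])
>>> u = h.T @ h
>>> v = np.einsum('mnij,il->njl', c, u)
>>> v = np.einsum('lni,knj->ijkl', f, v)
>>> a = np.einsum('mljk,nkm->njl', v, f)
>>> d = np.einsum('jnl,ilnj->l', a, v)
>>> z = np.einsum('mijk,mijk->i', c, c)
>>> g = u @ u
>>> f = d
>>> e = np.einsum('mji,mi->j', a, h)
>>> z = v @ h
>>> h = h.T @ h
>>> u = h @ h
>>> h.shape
(7, 7)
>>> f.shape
(7,)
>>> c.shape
(19, 13, 7, 3)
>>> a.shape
(3, 13, 7)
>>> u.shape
(7, 7)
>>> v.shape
(2, 7, 13, 3)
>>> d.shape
(7,)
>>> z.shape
(2, 7, 13, 7)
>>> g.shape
(7, 7)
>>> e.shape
(13,)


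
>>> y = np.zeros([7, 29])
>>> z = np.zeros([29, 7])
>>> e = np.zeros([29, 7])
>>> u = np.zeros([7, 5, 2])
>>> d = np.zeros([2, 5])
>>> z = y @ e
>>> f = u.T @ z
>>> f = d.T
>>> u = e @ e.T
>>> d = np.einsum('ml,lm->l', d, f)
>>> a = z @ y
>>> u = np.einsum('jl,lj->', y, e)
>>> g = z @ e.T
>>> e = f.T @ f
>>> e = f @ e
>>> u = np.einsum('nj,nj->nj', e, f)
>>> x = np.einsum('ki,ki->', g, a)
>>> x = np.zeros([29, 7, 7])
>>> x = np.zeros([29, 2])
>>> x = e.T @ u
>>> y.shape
(7, 29)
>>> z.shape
(7, 7)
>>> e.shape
(5, 2)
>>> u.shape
(5, 2)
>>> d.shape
(5,)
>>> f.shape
(5, 2)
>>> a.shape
(7, 29)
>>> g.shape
(7, 29)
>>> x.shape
(2, 2)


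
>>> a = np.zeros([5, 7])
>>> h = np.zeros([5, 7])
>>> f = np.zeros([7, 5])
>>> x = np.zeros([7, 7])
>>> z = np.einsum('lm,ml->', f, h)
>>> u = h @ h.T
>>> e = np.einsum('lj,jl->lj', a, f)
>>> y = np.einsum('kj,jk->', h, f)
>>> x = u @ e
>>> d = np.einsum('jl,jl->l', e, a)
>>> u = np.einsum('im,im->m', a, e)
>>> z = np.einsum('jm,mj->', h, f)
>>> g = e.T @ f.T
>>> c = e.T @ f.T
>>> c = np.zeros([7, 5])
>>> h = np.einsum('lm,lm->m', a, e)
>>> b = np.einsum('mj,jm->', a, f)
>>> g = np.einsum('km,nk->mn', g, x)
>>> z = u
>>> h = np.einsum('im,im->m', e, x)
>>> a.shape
(5, 7)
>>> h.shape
(7,)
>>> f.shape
(7, 5)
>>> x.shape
(5, 7)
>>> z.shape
(7,)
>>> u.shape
(7,)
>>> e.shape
(5, 7)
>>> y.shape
()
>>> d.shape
(7,)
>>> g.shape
(7, 5)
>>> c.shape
(7, 5)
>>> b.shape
()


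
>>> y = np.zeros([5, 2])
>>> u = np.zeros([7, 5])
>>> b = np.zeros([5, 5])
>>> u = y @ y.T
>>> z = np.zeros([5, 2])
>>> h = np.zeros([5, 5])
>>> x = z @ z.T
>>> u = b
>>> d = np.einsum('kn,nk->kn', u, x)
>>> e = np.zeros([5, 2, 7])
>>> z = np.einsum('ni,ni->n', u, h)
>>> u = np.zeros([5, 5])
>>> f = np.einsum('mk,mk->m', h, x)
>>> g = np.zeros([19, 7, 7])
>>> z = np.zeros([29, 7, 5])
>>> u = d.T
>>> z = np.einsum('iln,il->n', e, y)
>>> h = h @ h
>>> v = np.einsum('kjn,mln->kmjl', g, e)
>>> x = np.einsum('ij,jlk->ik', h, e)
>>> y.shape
(5, 2)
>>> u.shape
(5, 5)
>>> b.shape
(5, 5)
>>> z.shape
(7,)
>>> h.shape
(5, 5)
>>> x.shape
(5, 7)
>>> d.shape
(5, 5)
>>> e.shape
(5, 2, 7)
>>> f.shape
(5,)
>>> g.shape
(19, 7, 7)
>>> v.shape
(19, 5, 7, 2)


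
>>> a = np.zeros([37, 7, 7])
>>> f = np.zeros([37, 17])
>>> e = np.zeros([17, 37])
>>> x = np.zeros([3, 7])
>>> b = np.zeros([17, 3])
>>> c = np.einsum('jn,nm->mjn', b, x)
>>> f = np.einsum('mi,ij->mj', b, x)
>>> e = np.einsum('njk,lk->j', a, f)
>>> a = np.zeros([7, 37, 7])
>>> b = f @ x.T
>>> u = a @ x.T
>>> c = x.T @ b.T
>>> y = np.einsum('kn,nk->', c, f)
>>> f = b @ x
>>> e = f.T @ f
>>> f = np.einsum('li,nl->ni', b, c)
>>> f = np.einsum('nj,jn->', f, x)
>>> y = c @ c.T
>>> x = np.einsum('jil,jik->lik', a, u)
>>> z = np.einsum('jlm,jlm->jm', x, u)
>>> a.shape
(7, 37, 7)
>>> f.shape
()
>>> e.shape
(7, 7)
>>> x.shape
(7, 37, 3)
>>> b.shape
(17, 3)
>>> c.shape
(7, 17)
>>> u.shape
(7, 37, 3)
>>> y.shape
(7, 7)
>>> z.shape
(7, 3)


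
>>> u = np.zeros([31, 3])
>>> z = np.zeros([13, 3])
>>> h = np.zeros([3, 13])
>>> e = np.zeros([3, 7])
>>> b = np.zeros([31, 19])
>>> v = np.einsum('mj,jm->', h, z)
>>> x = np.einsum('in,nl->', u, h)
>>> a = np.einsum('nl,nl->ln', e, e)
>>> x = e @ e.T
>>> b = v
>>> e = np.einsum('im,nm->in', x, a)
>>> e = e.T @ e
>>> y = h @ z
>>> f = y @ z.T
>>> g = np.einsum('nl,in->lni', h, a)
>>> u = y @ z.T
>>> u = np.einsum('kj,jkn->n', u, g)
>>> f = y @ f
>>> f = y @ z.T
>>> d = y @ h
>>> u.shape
(7,)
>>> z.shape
(13, 3)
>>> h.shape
(3, 13)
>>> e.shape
(7, 7)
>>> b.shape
()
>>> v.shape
()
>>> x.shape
(3, 3)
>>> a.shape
(7, 3)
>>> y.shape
(3, 3)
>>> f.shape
(3, 13)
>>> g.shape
(13, 3, 7)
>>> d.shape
(3, 13)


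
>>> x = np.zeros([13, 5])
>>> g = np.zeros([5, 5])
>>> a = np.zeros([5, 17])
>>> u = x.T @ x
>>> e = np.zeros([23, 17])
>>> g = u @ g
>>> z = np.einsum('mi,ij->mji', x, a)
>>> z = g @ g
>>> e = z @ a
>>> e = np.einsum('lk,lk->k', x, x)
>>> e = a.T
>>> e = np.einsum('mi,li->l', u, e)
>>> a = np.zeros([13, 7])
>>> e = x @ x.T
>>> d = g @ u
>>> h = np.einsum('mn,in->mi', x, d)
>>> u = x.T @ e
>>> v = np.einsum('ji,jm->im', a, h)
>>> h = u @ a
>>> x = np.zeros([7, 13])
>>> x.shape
(7, 13)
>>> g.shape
(5, 5)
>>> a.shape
(13, 7)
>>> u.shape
(5, 13)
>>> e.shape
(13, 13)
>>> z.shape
(5, 5)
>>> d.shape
(5, 5)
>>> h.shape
(5, 7)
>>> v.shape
(7, 5)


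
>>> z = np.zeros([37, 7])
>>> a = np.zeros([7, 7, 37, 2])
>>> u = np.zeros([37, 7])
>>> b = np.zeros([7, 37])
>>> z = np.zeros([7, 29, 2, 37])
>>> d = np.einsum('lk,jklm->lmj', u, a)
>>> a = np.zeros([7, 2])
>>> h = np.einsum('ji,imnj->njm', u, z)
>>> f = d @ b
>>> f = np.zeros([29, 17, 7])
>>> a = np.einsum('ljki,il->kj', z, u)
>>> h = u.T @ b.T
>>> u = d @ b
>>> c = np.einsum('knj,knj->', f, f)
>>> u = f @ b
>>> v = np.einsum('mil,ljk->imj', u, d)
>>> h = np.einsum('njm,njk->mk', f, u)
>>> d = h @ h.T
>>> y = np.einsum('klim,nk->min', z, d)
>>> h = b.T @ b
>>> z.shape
(7, 29, 2, 37)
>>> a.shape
(2, 29)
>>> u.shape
(29, 17, 37)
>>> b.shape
(7, 37)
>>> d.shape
(7, 7)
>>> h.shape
(37, 37)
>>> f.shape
(29, 17, 7)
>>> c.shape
()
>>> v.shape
(17, 29, 2)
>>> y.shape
(37, 2, 7)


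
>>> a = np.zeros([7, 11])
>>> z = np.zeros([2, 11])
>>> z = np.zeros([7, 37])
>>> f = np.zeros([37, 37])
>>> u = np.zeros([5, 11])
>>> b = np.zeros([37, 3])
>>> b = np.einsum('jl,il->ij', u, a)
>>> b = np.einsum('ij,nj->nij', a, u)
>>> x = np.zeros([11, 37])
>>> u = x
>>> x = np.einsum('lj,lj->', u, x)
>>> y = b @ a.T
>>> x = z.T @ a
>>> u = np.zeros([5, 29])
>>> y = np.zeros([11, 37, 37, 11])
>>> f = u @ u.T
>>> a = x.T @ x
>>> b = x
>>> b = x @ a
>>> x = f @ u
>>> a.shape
(11, 11)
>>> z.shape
(7, 37)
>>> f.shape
(5, 5)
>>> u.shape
(5, 29)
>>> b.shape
(37, 11)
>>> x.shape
(5, 29)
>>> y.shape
(11, 37, 37, 11)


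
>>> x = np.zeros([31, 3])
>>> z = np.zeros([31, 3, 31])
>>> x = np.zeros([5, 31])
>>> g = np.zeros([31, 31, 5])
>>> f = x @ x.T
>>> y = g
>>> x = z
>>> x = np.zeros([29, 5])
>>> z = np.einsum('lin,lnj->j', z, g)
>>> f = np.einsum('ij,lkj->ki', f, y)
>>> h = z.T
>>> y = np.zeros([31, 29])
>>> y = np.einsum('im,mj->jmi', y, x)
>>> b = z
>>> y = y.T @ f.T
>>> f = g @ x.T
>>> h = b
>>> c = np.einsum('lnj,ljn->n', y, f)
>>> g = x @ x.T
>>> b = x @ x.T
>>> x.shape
(29, 5)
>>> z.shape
(5,)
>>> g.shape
(29, 29)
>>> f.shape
(31, 31, 29)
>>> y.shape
(31, 29, 31)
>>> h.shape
(5,)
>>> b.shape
(29, 29)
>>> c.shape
(29,)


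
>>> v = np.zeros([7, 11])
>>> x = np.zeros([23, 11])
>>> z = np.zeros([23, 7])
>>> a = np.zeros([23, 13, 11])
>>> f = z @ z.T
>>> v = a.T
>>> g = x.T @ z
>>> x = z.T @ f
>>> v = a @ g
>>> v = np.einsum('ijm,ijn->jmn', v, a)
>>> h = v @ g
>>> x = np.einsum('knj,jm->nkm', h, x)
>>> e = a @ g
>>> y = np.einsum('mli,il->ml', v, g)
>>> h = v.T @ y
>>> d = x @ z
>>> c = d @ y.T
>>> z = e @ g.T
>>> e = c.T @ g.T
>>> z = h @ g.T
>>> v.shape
(13, 7, 11)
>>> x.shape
(7, 13, 23)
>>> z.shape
(11, 7, 11)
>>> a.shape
(23, 13, 11)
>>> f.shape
(23, 23)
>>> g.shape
(11, 7)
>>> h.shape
(11, 7, 7)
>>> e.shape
(13, 13, 11)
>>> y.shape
(13, 7)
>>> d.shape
(7, 13, 7)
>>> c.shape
(7, 13, 13)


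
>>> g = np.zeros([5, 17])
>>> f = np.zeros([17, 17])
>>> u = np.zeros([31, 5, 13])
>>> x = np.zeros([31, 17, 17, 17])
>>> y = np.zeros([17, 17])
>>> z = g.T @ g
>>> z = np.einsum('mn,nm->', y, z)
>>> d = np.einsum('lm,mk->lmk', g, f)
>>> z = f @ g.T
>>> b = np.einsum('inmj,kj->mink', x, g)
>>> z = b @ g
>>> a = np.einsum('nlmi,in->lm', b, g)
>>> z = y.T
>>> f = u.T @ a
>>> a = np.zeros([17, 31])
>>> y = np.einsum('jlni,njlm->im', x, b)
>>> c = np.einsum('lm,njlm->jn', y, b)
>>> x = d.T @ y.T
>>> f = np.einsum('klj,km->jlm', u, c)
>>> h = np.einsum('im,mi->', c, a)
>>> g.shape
(5, 17)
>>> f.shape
(13, 5, 17)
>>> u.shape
(31, 5, 13)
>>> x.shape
(17, 17, 17)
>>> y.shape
(17, 5)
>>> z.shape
(17, 17)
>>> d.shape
(5, 17, 17)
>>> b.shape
(17, 31, 17, 5)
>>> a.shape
(17, 31)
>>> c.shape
(31, 17)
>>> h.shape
()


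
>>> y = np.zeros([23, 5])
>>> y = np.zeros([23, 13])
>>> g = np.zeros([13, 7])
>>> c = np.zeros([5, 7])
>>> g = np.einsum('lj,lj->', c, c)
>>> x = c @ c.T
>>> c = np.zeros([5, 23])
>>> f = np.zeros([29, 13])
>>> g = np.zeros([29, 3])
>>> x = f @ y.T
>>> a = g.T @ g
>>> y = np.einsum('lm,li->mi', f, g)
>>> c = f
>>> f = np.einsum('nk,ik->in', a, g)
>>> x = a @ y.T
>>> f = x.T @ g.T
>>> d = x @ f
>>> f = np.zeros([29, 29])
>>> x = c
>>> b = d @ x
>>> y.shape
(13, 3)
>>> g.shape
(29, 3)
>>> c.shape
(29, 13)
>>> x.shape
(29, 13)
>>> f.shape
(29, 29)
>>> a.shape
(3, 3)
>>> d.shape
(3, 29)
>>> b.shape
(3, 13)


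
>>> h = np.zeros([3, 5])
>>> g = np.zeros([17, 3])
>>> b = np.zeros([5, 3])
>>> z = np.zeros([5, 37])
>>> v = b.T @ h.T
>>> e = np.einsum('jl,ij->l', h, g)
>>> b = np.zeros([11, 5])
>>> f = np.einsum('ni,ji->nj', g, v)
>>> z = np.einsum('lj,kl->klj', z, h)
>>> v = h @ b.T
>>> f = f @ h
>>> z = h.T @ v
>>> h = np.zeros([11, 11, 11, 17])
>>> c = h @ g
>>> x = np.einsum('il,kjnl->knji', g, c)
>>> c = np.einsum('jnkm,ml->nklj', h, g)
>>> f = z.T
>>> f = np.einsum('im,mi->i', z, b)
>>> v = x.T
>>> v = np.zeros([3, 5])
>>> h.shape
(11, 11, 11, 17)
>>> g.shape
(17, 3)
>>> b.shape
(11, 5)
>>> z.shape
(5, 11)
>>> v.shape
(3, 5)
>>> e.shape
(5,)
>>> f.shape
(5,)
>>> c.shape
(11, 11, 3, 11)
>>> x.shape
(11, 11, 11, 17)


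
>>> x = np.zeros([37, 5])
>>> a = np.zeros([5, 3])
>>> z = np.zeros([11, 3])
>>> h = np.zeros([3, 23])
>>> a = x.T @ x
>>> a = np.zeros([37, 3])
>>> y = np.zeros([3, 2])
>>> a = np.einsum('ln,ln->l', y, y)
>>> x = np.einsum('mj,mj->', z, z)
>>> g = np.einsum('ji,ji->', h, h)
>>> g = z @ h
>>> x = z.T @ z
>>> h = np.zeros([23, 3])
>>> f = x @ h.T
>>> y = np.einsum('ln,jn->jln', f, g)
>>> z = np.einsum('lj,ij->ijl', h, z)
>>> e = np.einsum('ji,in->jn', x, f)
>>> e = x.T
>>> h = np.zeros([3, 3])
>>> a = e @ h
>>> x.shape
(3, 3)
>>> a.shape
(3, 3)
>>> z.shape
(11, 3, 23)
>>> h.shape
(3, 3)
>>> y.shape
(11, 3, 23)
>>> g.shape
(11, 23)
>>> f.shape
(3, 23)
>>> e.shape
(3, 3)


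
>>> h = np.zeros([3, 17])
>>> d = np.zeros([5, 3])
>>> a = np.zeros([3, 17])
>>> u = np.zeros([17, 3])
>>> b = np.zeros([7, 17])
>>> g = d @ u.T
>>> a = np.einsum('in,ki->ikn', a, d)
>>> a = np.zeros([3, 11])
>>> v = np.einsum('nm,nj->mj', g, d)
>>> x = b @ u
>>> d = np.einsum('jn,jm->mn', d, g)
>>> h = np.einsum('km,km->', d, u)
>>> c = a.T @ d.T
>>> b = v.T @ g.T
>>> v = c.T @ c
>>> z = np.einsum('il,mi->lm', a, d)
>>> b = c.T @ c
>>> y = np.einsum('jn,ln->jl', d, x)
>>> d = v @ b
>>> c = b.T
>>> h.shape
()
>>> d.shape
(17, 17)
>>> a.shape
(3, 11)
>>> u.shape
(17, 3)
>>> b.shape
(17, 17)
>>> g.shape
(5, 17)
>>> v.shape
(17, 17)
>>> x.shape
(7, 3)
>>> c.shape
(17, 17)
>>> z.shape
(11, 17)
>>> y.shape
(17, 7)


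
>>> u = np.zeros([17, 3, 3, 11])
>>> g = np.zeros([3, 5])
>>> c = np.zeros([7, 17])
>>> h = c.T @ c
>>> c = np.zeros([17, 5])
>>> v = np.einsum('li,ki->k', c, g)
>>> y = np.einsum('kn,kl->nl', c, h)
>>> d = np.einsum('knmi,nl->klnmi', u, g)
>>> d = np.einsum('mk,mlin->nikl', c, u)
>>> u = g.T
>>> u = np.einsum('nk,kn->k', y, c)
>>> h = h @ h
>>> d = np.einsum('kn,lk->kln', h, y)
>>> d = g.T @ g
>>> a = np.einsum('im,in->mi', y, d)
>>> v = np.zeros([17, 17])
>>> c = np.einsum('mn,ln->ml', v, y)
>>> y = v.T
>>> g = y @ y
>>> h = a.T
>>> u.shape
(17,)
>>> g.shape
(17, 17)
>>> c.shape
(17, 5)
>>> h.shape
(5, 17)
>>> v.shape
(17, 17)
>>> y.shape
(17, 17)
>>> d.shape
(5, 5)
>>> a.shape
(17, 5)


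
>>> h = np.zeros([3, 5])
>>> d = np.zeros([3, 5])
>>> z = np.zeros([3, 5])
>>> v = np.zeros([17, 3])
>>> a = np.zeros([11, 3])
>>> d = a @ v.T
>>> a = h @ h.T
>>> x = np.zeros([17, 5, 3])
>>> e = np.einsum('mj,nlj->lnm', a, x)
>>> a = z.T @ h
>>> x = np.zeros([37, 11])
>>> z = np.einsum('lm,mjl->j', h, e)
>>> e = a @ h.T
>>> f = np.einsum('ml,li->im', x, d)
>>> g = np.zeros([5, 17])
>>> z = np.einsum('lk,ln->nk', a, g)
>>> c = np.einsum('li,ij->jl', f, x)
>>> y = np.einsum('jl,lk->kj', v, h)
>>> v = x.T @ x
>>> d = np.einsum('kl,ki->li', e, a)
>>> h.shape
(3, 5)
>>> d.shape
(3, 5)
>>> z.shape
(17, 5)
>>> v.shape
(11, 11)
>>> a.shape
(5, 5)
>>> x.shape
(37, 11)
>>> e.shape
(5, 3)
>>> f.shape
(17, 37)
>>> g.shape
(5, 17)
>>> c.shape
(11, 17)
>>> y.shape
(5, 17)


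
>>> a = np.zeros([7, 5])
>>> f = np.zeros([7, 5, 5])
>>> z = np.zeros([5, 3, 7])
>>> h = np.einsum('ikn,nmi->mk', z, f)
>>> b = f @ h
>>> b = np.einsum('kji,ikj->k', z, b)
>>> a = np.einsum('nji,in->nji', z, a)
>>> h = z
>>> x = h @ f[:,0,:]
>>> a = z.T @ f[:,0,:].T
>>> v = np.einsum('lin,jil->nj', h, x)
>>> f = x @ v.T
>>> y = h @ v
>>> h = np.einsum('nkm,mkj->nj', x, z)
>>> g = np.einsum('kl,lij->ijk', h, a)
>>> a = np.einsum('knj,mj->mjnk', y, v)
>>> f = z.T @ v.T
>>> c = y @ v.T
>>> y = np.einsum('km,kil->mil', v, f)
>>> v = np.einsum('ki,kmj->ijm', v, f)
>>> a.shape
(7, 5, 3, 5)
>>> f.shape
(7, 3, 7)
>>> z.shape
(5, 3, 7)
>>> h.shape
(5, 7)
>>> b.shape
(5,)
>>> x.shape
(5, 3, 5)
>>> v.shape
(5, 7, 3)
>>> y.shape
(5, 3, 7)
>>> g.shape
(3, 7, 5)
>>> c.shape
(5, 3, 7)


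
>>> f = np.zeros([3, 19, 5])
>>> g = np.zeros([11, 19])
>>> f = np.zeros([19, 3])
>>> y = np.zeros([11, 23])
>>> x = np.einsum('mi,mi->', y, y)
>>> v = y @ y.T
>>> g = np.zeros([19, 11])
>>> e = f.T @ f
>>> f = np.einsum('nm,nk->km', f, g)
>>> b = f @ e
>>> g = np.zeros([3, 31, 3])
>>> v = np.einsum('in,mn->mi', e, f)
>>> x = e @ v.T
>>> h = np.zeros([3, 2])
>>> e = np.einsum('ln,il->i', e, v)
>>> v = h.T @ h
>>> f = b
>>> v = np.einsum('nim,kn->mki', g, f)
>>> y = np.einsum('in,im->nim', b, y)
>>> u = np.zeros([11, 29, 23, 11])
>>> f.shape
(11, 3)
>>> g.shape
(3, 31, 3)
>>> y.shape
(3, 11, 23)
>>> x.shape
(3, 11)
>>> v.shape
(3, 11, 31)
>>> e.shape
(11,)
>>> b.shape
(11, 3)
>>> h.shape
(3, 2)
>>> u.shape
(11, 29, 23, 11)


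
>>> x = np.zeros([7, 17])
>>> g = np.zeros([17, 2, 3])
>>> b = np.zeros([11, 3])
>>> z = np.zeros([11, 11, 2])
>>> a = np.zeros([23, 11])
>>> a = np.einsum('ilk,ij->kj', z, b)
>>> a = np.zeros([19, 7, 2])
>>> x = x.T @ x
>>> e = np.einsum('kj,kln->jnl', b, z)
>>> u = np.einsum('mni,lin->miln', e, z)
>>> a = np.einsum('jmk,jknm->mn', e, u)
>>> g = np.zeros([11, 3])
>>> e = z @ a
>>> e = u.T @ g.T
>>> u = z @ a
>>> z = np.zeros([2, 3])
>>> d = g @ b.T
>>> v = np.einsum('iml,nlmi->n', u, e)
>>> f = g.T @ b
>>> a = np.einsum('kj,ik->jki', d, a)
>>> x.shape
(17, 17)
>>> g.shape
(11, 3)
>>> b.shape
(11, 3)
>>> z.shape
(2, 3)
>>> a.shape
(11, 11, 2)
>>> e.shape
(2, 11, 11, 11)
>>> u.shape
(11, 11, 11)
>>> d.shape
(11, 11)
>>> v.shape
(2,)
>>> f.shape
(3, 3)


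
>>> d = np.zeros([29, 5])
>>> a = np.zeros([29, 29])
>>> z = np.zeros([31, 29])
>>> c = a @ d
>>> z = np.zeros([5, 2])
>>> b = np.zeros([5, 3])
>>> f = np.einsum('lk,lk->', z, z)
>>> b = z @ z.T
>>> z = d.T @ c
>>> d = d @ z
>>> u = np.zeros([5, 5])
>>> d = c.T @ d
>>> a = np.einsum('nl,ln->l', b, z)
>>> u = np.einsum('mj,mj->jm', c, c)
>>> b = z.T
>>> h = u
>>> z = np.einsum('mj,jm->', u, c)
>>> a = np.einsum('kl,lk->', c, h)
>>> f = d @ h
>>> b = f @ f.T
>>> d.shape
(5, 5)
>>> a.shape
()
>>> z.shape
()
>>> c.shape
(29, 5)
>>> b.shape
(5, 5)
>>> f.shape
(5, 29)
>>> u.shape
(5, 29)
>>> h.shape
(5, 29)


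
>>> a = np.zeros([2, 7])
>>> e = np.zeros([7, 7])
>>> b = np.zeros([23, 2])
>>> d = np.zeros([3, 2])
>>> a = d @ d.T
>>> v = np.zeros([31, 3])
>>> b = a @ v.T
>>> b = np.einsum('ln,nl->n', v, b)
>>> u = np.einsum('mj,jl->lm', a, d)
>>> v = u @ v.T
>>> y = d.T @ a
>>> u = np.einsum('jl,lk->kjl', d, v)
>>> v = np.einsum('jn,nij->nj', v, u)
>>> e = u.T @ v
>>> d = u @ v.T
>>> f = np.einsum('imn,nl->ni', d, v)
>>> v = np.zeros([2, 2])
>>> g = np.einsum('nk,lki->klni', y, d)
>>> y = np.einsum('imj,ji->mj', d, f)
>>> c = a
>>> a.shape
(3, 3)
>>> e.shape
(2, 3, 2)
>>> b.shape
(3,)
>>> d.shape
(31, 3, 31)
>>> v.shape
(2, 2)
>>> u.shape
(31, 3, 2)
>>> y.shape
(3, 31)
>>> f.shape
(31, 31)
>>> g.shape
(3, 31, 2, 31)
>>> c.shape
(3, 3)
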